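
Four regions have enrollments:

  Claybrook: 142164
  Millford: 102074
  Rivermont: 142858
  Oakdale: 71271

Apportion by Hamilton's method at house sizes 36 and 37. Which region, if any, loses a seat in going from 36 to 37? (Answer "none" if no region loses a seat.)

none

At 36 seats: Claybrook 11, Millford 8, Rivermont 11, Oakdale 6.
At 37 seats: Claybrook 11, Millford 8, Rivermont 12, Oakdale 6.
No region's allocation decreased.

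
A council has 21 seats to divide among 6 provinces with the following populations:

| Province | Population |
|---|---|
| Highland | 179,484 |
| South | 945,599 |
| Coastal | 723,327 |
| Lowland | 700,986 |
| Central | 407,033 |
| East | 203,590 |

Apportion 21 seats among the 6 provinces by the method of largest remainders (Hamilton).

Highland 1; South 6; Coastal 5; Lowland 5; Central 3; East 1

Total 3160019; standard divisor 3160019/21 ≈ 150477.095.
Standard quotas: Highland 1.1928, South 6.2840, Coastal 4.8069, Lowland 4.6584, Central 2.7049, East 1.3530.
Lower quotas: Highland 1, South 6, Coastal 4, Lowland 4, Central 2, East 1 (sum 18, leaving 3 seats).
Remainders in descending order: Coastal 0.8069, Central 0.7049, Lowland 0.6584, East 0.3530, South 0.2840, Highland 0.1928.
The surplus seats go to Coastal, Central, Lowland.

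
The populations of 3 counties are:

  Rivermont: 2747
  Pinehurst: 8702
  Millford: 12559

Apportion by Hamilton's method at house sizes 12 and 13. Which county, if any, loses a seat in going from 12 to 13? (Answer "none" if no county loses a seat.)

At 12 seats: Rivermont 2, Pinehurst 4, Millford 6.
At 13 seats: Rivermont 1, Pinehurst 5, Millford 7.
Rivermont drops from 2 to 1.

Rivermont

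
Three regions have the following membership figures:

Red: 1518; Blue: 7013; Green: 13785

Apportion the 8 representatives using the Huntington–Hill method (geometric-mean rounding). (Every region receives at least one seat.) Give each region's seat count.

Red 1; Blue 2; Green 5

With divisor 2973: modified quotas Red 0.511, Blue 2.359, Green 4.637.
Geometric-mean thresholds: Red (min 1), Blue √(2·3)=2.449, Green √(4·5)=4.472.
Each quota rounded against its threshold gives Red 1, Blue 2, Green 5 (total 8).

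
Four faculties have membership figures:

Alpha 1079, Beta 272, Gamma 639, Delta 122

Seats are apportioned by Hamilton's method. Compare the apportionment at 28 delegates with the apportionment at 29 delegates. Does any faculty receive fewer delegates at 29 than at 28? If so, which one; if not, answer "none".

Delta

At 28 seats: Alpha 14, Beta 4, Gamma 8, Delta 2.
At 29 seats: Alpha 15, Beta 4, Gamma 9, Delta 1.
Delta drops from 2 to 1.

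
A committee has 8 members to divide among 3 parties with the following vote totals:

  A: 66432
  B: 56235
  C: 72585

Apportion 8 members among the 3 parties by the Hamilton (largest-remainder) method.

Standard divisor: 195252 ÷ 8 ≈ 24406.5.
Standard quotas: A 2.7219, B 2.3041, C 2.9740.
Lower quotas: A 2, B 2, C 2 (sum 6, leaving 2 seats).
Remainders in descending order: C 0.9740, A 0.7219, B 0.3041.
Largest remainders: C, A receive the extra seats.

A 3, B 2, C 3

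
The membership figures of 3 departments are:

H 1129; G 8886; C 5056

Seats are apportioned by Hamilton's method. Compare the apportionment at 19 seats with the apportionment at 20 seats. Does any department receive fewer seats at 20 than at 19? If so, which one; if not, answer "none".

At 19 seats: H 2, G 11, C 6.
At 20 seats: H 1, G 12, C 7.
H drops from 2 to 1.

H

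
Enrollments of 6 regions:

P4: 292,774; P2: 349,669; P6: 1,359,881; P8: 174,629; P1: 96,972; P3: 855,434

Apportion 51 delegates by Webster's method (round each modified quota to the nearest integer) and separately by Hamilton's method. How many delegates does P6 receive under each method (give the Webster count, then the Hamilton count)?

21 and 22

Webster: P4 5, P2 6, P6 21, P8 3, P1 2, P3 14.
Hamilton: P4 5, P2 6, P6 22, P8 3, P1 1, P3 14.
P6 gets 21 under Webster and 22 under Hamilton.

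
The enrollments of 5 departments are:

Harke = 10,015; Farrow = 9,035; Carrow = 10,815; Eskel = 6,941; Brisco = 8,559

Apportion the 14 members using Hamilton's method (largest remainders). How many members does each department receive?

Harke 3, Farrow 3, Carrow 3, Eskel 2, Brisco 3

Standard divisor: 45365 ÷ 14 ≈ 3240.357.
Standard quotas: Harke 3.0907, Farrow 2.7883, Carrow 3.3376, Eskel 2.1420, Brisco 2.6414.
Lower quotas: Harke 3, Farrow 2, Carrow 3, Eskel 2, Brisco 2 (sum 12, leaving 2 seats).
Remainders in descending order: Farrow 0.7883, Brisco 0.6414, Carrow 0.3376, Eskel 0.1420, Harke 0.0907.
The surplus seats go to Farrow, Brisco.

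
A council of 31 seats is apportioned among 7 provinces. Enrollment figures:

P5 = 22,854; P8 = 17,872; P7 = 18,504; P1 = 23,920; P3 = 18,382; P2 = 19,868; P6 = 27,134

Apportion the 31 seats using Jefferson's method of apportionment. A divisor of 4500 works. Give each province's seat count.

P5 5; P8 3; P7 4; P1 5; P3 4; P2 4; P6 6

With modified divisor 4500: modified quotas P5 5.079, P8 3.972, P7 4.112, P1 5.316, P3 4.085, P2 4.415, P6 6.030.
Rounding down: P5 5, P8 3, P7 4, P1 5, P3 4, P2 4, P6 6 (total 31).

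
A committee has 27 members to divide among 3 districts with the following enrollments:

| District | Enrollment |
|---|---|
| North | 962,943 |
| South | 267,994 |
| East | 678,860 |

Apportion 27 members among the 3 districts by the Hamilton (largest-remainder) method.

North 14, South 4, East 9

The standard divisor is 1909797/27 ≈ 70733.222.
Standard quotas: North 13.6137, South 3.7888, East 9.5975.
Lower quotas: North 13, South 3, East 9 (sum 25, leaving 2 seats).
Remainders in descending order: South 0.7888, North 0.6137, East 0.5975.
The surplus seats go to South, North.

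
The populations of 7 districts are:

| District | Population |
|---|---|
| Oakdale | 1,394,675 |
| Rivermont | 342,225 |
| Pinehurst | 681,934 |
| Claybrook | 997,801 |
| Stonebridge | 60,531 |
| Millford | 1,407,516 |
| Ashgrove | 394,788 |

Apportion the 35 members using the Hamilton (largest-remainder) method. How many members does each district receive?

Standard divisor: 5279470 ÷ 35 = 150842.
Standard quotas: Oakdale 9.2459, Rivermont 2.2688, Pinehurst 4.5208, Claybrook 6.6149, Stonebridge 0.4013, Millford 9.3311, Ashgrove 2.6172.
Lower quotas: Oakdale 9, Rivermont 2, Pinehurst 4, Claybrook 6, Stonebridge 0, Millford 9, Ashgrove 2 (sum 32, leaving 3 seats).
Remainders in descending order: Ashgrove 0.6172, Claybrook 0.6149, Pinehurst 0.5208, Stonebridge 0.4013, Millford 0.3311, Rivermont 0.2688, Oakdale 0.2459.
The surplus seats go to Ashgrove, Claybrook, Pinehurst.

Oakdale 9, Rivermont 2, Pinehurst 5, Claybrook 7, Stonebridge 0, Millford 9, Ashgrove 3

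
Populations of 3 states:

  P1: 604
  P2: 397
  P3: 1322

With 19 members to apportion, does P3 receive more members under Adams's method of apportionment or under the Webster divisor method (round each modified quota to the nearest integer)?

Webster

Adams: P1 5, P2 4, P3 10.
Webster: P1 5, P2 3, P3 11.
P3 gets 10 under Adams and 11 under Webster.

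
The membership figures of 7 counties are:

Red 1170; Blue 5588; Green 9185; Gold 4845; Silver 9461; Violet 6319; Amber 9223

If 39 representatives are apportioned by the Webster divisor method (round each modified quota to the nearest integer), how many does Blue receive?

5

Standard divisor 45791/39 ≈ 1174.128; standard quotas: Red 0.996, Blue 4.759, Green 7.823, Gold 4.126, Silver 8.058, Violet 5.382, Amber 7.855.
Rounding to the nearest integer gives Red 1, Blue 5, Green 8, Gold 4, Silver 8, Violet 5, Amber 8 — total 39, matching the house size, so no adjustment is needed.
Blue receives 5.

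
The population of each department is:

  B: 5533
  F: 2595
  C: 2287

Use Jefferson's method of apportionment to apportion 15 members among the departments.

B=8, F=4, C=3

Standard divisor 10415/15 ≈ 694.333; standard quotas: B 7.969, F 3.737, C 3.294.
Rounding down gives 7, 3, 3 = 13 seats, so the divisor must be adjusted.
With modified divisor 630: modified quotas B 8.783, F 4.119, C 3.630.
Rounding down: B 8, F 4, C 3 (total 15).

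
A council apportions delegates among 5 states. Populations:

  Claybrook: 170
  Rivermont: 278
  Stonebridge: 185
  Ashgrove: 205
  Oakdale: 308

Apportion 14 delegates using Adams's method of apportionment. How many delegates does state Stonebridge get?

Standard divisor 1146/14 ≈ 81.857; standard quotas: Claybrook 2.077, Rivermont 3.396, Stonebridge 2.260, Ashgrove 2.504, Oakdale 3.763.
Rounding up gives 3, 4, 3, 3, 4 = 17 seats, so the divisor must be adjusted.
With modified divisor 100: modified quotas Claybrook 1.700, Rivermont 2.780, Stonebridge 1.850, Ashgrove 2.050, Oakdale 3.080.
Rounding up: Claybrook 2, Rivermont 3, Stonebridge 2, Ashgrove 3, Oakdale 4 (total 14).
Stonebridge receives 2.

2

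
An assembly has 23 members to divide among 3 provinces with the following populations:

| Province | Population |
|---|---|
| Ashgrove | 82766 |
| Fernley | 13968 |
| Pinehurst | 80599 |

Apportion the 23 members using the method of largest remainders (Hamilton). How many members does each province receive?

The standard divisor is 177333/23 ≈ 7710.13.
Standard quotas: Ashgrove 10.7347, Fernley 1.8116, Pinehurst 10.4536.
Lower quotas: Ashgrove 10, Fernley 1, Pinehurst 10 (sum 21, leaving 2 seats).
Remainders in descending order: Fernley 0.8116, Ashgrove 0.7347, Pinehurst 0.4536.
Largest remainders: Fernley, Ashgrove receive the extra seats.

Ashgrove 11, Fernley 2, Pinehurst 10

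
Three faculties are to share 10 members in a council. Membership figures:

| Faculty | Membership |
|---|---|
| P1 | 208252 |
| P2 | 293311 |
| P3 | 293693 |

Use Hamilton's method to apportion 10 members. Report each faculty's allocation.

The standard divisor is 795256/10 ≈ 79525.6.
Standard quotas: P1 2.6187, P2 3.6883, P3 3.6931.
Lower quotas: P1 2, P2 3, P3 3 (sum 8, leaving 2 seats).
Remainders in descending order: P3 0.6931, P2 0.6883, P1 0.6187.
Largest remainders: P3, P2 receive the extra seats.

P1: 2, P2: 4, P3: 4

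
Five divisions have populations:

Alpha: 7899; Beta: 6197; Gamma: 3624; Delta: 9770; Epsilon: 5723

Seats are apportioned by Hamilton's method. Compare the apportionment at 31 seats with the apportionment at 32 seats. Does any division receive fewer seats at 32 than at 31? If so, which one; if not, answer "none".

At 31 seats: Alpha 7, Beta 6, Gamma 4, Delta 9, Epsilon 5.
At 32 seats: Alpha 8, Beta 6, Gamma 3, Delta 9, Epsilon 6.
Gamma drops from 4 to 3.

Gamma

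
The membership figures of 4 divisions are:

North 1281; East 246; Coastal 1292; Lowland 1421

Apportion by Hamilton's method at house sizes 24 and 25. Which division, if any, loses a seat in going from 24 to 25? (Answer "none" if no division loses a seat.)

East

At 24 seats: North 7, East 2, Coastal 7, Lowland 8.
At 25 seats: North 8, East 1, Coastal 8, Lowland 8.
East drops from 2 to 1.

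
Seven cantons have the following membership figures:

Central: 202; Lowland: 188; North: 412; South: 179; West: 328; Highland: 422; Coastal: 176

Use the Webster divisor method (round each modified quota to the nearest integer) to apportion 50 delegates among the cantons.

Central: 5, Lowland: 5, North: 11, South: 5, West: 8, Highland: 11, Coastal: 5

Standard divisor 1907/50 ≈ 38.14; standard quotas: Central 5.296, Lowland 4.929, North 10.802, South 4.693, West 8.600, Highland 11.064, Coastal 4.615.
Rounding to the nearest integer gives 5, 5, 11, 5, 9, 11, 5 = 51 seats, so the divisor must be adjusted.
With modified divisor 38.8: modified quotas Central 5.206, Lowland 4.845, North 10.619, South 4.613, West 8.454, Highland 10.876, Coastal 4.536.
Rounding to the nearest integer: Central 5, Lowland 5, North 11, South 5, West 8, Highland 11, Coastal 5 (total 50).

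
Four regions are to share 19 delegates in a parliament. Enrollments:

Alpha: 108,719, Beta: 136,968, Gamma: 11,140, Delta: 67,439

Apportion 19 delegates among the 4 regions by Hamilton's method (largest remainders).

Total 324266; standard divisor 324266/19 ≈ 17066.632.
Standard quotas: Alpha 6.3703, Beta 8.0255, Gamma 0.6527, Delta 3.9515.
Lower quotas: Alpha 6, Beta 8, Gamma 0, Delta 3 (sum 17, leaving 2 seats).
Remainders in descending order: Delta 0.9515, Gamma 0.6527, Alpha 0.3703, Beta 0.0255.
The surplus seats go to Delta, Gamma.

Alpha 6, Beta 8, Gamma 1, Delta 4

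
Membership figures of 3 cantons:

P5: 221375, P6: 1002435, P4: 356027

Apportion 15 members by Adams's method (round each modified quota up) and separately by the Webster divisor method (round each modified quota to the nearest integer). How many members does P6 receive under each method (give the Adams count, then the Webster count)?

9 and 10

Adams: P5 2, P6 9, P4 4.
Webster: P5 2, P6 10, P4 3.
P6 gets 9 under Adams and 10 under Webster.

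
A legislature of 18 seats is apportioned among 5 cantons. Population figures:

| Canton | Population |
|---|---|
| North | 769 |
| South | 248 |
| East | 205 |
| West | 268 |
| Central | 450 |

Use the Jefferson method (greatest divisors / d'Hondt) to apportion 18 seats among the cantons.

North=8, South=2, East=2, West=2, Central=4

Standard divisor 1940/18 ≈ 107.778; standard quotas: North 7.135, South 2.301, East 1.902, West 2.487, Central 4.175.
Rounding down gives 7, 2, 1, 2, 4 = 16 seats, so the divisor must be adjusted.
With modified divisor 93: modified quotas North 8.269, South 2.667, East 2.204, West 2.882, Central 4.839.
Rounding down: North 8, South 2, East 2, West 2, Central 4 (total 18).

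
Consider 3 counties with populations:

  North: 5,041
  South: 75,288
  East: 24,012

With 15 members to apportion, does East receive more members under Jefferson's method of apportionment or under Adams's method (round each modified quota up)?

Adams

Jefferson: North 0, South 12, East 3.
Adams: North 1, South 10, East 4.
East gets 3 under Jefferson and 4 under Adams.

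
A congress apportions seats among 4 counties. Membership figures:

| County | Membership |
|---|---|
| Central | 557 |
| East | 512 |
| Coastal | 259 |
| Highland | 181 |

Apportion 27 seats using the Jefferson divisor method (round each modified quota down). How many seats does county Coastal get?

Standard divisor 1509/27 ≈ 55.889; standard quotas: Central 9.966, East 9.161, Coastal 4.634, Highland 3.239.
Rounding down gives 9, 9, 4, 3 = 25 seats, so the divisor must be adjusted.
With modified divisor 51.5: modified quotas Central 10.816, East 9.942, Coastal 5.029, Highland 3.515.
Rounding down: Central 10, East 9, Coastal 5, Highland 3 (total 27).
Coastal receives 5.

5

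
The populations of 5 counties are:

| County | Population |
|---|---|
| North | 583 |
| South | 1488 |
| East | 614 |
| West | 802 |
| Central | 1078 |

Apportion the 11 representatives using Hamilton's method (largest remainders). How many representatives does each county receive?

Total 4565; standard divisor 4565/11 = 415.
Standard quotas: North 1.405, South 3.586, East 1.480, West 1.933, Central 2.598.
Lower quotas: North 1, South 3, East 1, West 1, Central 2 (sum 8, leaving 3 seats).
Remainders in descending order: West 0.933, Central 0.598, South 0.586, East 0.480, North 0.405.
Largest remainders: West, Central, South receive the extra seats.

North: 1, South: 4, East: 1, West: 2, Central: 3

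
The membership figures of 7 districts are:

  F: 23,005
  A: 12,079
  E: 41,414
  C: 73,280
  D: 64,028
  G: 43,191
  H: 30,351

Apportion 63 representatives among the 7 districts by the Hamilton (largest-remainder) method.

The standard divisor is 287348/63 ≈ 4561.079.
Standard quotas: F 5.0438, A 2.6483, E 9.0799, C 16.0664, D 14.0379, G 9.4695, H 6.6543.
Lower quotas: F 5, A 2, E 9, C 16, D 14, G 9, H 6 (sum 61, leaving 2 seats).
Remainders in descending order: H 0.6543, A 0.6483, G 0.4695, E 0.0799, C 0.0664, F 0.0438, D 0.0379.
Largest remainders: H, A receive the extra seats.

F: 5, A: 3, E: 9, C: 16, D: 14, G: 9, H: 7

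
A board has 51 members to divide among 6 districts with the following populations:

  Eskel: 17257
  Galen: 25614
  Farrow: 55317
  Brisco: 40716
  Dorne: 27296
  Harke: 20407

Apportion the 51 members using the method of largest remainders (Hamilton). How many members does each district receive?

Eskel 5, Galen 7, Farrow 15, Brisco 11, Dorne 7, Harke 6

The standard divisor is 186607/51 ≈ 3658.961.
Standard quotas: Eskel 4.7164, Galen 7.0003, Farrow 15.1182, Brisco 11.1277, Dorne 7.4600, Harke 5.5773.
Lower quotas: Eskel 4, Galen 7, Farrow 15, Brisco 11, Dorne 7, Harke 5 (sum 49, leaving 2 seats).
Remainders in descending order: Eskel 0.7164, Harke 0.5773, Dorne 0.4600, Brisco 0.1277, Farrow 0.1182, Galen 0.0003.
Largest remainders: Eskel, Harke receive the extra seats.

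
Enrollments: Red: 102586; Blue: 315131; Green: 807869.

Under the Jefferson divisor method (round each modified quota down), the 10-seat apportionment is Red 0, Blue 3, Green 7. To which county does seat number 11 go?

Red

Priority for the next seat is population ÷ (current seats + 1).
Priorities: Red 102586.000, Blue 78782.750, Green 100983.625.
Highest priority: Red.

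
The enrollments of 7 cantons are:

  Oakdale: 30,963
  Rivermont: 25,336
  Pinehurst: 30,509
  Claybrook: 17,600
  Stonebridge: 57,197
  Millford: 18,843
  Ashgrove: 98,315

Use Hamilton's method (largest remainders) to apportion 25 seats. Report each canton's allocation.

Oakdale 3, Rivermont 2, Pinehurst 3, Claybrook 1, Stonebridge 5, Millford 2, Ashgrove 9

The standard divisor is 278763/25 ≈ 11150.52.
Standard quotas: Oakdale 2.7768, Rivermont 2.2722, Pinehurst 2.7361, Claybrook 1.5784, Stonebridge 5.1295, Millford 1.6899, Ashgrove 8.8171.
Lower quotas: Oakdale 2, Rivermont 2, Pinehurst 2, Claybrook 1, Stonebridge 5, Millford 1, Ashgrove 8 (sum 21, leaving 4 seats).
Remainders in descending order: Ashgrove 0.8171, Oakdale 0.7768, Pinehurst 0.7361, Millford 0.6899, Claybrook 0.5784, Rivermont 0.2722, Stonebridge 0.1295.
Largest remainders: Ashgrove, Oakdale, Pinehurst, Millford receive the extra seats.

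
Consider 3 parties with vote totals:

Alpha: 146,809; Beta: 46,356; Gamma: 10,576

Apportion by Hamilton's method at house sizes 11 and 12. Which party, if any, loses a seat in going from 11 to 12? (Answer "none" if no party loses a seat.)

Gamma

At 11 seats: Alpha 8, Beta 2, Gamma 1.
At 12 seats: Alpha 9, Beta 3, Gamma 0.
Gamma drops from 1 to 0.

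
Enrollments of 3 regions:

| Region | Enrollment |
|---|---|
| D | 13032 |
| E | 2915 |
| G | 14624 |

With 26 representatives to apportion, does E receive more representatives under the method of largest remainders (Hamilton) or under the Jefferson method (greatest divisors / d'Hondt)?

Hamilton: D 11, E 3, G 12.
Jefferson: D 11, E 2, G 13.
E gets 3 under Hamilton and 2 under Jefferson.

Hamilton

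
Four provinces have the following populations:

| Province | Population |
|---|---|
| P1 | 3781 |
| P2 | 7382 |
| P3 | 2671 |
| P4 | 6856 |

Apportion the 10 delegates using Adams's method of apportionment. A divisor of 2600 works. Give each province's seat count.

With modified divisor 2600: modified quotas P1 1.454, P2 2.839, P3 1.027, P4 2.637.
Rounding up: P1 2, P2 3, P3 2, P4 3 (total 10).

P1 2, P2 3, P3 2, P4 3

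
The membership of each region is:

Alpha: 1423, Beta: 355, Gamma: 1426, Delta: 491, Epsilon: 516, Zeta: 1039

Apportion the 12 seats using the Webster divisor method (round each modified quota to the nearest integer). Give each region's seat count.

Alpha 3, Beta 1, Gamma 3, Delta 1, Epsilon 1, Zeta 3

Standard divisor 5250/12 ≈ 437.5; standard quotas: Alpha 3.253, Beta 0.811, Gamma 3.259, Delta 1.122, Epsilon 1.179, Zeta 2.375.
Rounding to the nearest integer gives 3, 1, 3, 1, 1, 2 = 11 seats, so the divisor must be adjusted.
With modified divisor 410: modified quotas Alpha 3.471, Beta 0.866, Gamma 3.478, Delta 1.198, Epsilon 1.259, Zeta 2.534.
Rounding to the nearest integer: Alpha 3, Beta 1, Gamma 3, Delta 1, Epsilon 1, Zeta 3 (total 12).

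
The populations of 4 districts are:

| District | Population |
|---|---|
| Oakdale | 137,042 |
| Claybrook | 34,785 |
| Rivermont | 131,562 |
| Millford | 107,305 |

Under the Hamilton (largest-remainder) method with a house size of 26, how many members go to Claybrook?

2

The standard divisor is 410694/26 ≈ 15795.923.
Standard quotas: Oakdale 8.6758, Claybrook 2.2022, Rivermont 8.3289, Millford 6.7932.
Lower quotas: Oakdale 8, Claybrook 2, Rivermont 8, Millford 6 (sum 24, leaving 2 seats).
Remainders in descending order: Millford 0.7932, Oakdale 0.6758, Rivermont 0.3289, Claybrook 0.2022.
The surplus seats go to Millford, Oakdale.
Claybrook receives 2.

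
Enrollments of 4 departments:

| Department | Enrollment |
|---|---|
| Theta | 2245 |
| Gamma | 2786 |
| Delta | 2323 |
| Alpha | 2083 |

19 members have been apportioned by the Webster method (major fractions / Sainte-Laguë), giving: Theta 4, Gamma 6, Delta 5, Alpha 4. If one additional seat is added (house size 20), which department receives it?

Theta

Priority for the next seat is population ÷ (current seats + 0.5).
Priorities: Theta 498.889, Gamma 428.615, Delta 422.364, Alpha 462.889.
Highest priority: Theta.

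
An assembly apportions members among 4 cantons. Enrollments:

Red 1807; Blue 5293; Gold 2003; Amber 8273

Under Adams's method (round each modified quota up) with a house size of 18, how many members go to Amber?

8

Standard divisor 17376/18 ≈ 965.333; standard quotas: Red 1.872, Blue 5.483, Gold 2.075, Amber 8.570.
Rounding up gives 2, 6, 3, 9 = 20 seats, so the divisor must be adjusted.
With modified divisor 1050: modified quotas Red 1.721, Blue 5.041, Gold 1.908, Amber 7.879.
Rounding up: Red 2, Blue 6, Gold 2, Amber 8 (total 18).
Amber receives 8.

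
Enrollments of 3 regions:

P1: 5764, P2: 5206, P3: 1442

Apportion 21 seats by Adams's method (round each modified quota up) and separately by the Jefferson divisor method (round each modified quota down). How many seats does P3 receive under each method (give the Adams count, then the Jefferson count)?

3 and 2

Adams: P1 9, P2 9, P3 3.
Jefferson: P1 10, P2 9, P3 2.
P3 gets 3 under Adams and 2 under Jefferson.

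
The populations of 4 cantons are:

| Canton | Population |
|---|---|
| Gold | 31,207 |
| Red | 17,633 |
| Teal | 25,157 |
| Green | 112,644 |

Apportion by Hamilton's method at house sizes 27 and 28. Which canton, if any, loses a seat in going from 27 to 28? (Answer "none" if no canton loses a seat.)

At 27 seats: Gold 4, Red 3, Teal 4, Green 16.
At 28 seats: Gold 5, Red 2, Teal 4, Green 17.
Red drops from 3 to 2.

Red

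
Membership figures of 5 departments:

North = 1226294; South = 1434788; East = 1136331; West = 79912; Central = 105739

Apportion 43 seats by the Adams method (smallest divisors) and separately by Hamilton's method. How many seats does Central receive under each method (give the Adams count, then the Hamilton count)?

2 and 1

Adams: North 13, South 15, East 12, West 1, Central 2.
Hamilton: North 13, South 16, East 12, West 1, Central 1.
Central gets 2 under Adams and 1 under Hamilton.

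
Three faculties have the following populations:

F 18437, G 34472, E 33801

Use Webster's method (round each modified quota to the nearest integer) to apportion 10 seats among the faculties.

F 2, G 4, E 4

Standard divisor 86710/10 ≈ 8671; standard quotas: F 2.126, G 3.976, E 3.898.
Rounding to the nearest integer gives F 2, G 4, E 4 — total 10, matching the house size, so no adjustment is needed.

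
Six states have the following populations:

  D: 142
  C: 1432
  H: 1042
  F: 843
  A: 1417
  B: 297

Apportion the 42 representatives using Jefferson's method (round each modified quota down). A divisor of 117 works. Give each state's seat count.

D: 1; C: 12; H: 8; F: 7; A: 12; B: 2

With modified divisor 117: modified quotas D 1.214, C 12.239, H 8.906, F 7.205, A 12.111, B 2.538.
Rounding down: D 1, C 12, H 8, F 7, A 12, B 2 (total 42).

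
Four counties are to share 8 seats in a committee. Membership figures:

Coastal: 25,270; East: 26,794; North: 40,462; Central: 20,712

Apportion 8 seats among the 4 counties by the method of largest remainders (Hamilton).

The standard divisor is 113238/8 ≈ 14154.75.
Standard quotas: Coastal 1.7853, East 1.8929, North 2.8585, Central 1.4633.
Lower quotas: Coastal 1, East 1, North 2, Central 1 (sum 5, leaving 3 seats).
Remainders in descending order: East 0.8929, North 0.8585, Coastal 0.7853, Central 0.4633.
The surplus seats go to East, North, Coastal.

Coastal: 2, East: 2, North: 3, Central: 1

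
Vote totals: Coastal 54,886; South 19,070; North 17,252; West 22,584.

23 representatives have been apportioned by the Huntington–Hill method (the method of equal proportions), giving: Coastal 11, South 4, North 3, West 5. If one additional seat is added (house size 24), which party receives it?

Priority for the next seat is population ÷ (√(s·(s+1))).
Priorities: Coastal 4777.213, South 4264.182, North 4980.223, West 4123.255.
Highest priority: North.

North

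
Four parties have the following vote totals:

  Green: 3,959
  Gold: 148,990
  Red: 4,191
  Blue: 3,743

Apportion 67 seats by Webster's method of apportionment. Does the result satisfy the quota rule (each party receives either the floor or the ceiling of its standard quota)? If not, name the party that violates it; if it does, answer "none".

Gold

Standard quotas: Green 1.649, Gold 62.047, Red 1.745, Blue 1.559.
Webster allocation: Green 2, Gold 61, Red 2, Blue 2.
Gold has quota 62.047 (lower 62, upper 63) but receives 61 — outside the quota interval.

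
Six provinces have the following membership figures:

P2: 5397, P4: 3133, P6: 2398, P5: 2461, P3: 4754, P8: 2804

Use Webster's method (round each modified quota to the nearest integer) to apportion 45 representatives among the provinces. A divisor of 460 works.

With modified divisor 460: modified quotas P2 11.733, P4 6.811, P6 5.213, P5 5.350, P3 10.335, P8 6.096.
Rounding to the nearest integer: P2 12, P4 7, P6 5, P5 5, P3 10, P8 6 (total 45).

P2: 12, P4: 7, P6: 5, P5: 5, P3: 10, P8: 6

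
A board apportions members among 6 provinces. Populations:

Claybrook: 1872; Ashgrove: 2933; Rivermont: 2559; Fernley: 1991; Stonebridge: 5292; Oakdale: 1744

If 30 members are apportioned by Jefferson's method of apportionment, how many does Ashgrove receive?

Standard divisor 16391/30 ≈ 546.367; standard quotas: Claybrook 3.426, Ashgrove 5.368, Rivermont 4.684, Fernley 3.644, Stonebridge 9.686, Oakdale 3.192.
Rounding down gives 3, 5, 4, 3, 9, 3 = 27 seats, so the divisor must be adjusted.
With modified divisor 493: modified quotas Claybrook 3.797, Ashgrove 5.949, Rivermont 5.191, Fernley 4.039, Stonebridge 10.734, Oakdale 3.538.
Rounding down: Claybrook 3, Ashgrove 5, Rivermont 5, Fernley 4, Stonebridge 10, Oakdale 3 (total 30).
Ashgrove receives 5.

5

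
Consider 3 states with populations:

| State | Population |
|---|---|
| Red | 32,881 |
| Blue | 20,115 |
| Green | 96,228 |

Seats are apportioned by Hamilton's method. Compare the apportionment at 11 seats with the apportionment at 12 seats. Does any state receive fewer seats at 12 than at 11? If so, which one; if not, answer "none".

At 11 seats: Red 2, Blue 2, Green 7.
At 12 seats: Red 3, Blue 1, Green 8.
Blue drops from 2 to 1.

Blue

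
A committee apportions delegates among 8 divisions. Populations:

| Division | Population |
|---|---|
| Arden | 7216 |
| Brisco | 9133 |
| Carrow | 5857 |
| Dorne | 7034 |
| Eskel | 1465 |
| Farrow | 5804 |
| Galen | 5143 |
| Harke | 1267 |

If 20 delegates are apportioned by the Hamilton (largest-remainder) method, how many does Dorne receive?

3

The standard divisor is 42919/20 ≈ 2145.95.
Standard quotas: Arden 3.3626, Brisco 4.2559, Carrow 2.7293, Dorne 3.2778, Eskel 0.6827, Farrow 2.7046, Galen 2.3966, Harke 0.5904.
Lower quotas: Arden 3, Brisco 4, Carrow 2, Dorne 3, Eskel 0, Farrow 2, Galen 2, Harke 0 (sum 16, leaving 4 seats).
Remainders in descending order: Carrow 0.7293, Farrow 0.7046, Eskel 0.6827, Harke 0.5904, Galen 0.3966, Arden 0.3626, Dorne 0.2778, Brisco 0.2559.
Largest remainders: Carrow, Farrow, Eskel, Harke receive the extra seats.
Dorne receives 3.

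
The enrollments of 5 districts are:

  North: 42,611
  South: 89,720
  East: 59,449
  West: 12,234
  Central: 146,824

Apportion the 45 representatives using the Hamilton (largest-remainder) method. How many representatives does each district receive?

North 5, South 11, East 8, West 2, Central 19

The standard divisor is 350838/45 ≈ 7796.4.
Standard quotas: North 5.4655, South 11.5079, East 7.6252, West 1.5692, Central 18.8323.
Lower quotas: North 5, South 11, East 7, West 1, Central 18 (sum 42, leaving 3 seats).
Remainders in descending order: Central 0.8323, East 0.6252, West 0.5692, South 0.5079, North 0.4655.
Largest remainders: Central, East, West receive the extra seats.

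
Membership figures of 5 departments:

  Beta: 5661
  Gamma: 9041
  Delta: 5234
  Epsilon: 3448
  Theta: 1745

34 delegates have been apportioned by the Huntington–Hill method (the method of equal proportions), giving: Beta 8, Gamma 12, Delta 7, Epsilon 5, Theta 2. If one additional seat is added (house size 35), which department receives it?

Priority for the next seat is population ÷ (√(s·(s+1))).
Priorities: Beta 667.155, Gamma 723.859, Delta 699.423, Epsilon 629.516, Theta 712.393.
Highest priority: Gamma.

Gamma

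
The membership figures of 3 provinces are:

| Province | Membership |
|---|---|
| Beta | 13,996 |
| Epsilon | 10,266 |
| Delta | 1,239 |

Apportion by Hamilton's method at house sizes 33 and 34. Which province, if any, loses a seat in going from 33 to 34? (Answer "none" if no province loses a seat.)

At 33 seats: Beta 18, Epsilon 13, Delta 2.
At 34 seats: Beta 19, Epsilon 14, Delta 1.
Delta drops from 2 to 1.

Delta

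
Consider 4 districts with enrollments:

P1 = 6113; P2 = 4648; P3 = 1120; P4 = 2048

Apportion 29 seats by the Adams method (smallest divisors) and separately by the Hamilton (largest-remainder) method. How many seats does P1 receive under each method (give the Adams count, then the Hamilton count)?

12 and 13

Adams: P1 12, P2 10, P3 3, P4 4.
Hamilton: P1 13, P2 10, P3 2, P4 4.
P1 gets 12 under Adams and 13 under Hamilton.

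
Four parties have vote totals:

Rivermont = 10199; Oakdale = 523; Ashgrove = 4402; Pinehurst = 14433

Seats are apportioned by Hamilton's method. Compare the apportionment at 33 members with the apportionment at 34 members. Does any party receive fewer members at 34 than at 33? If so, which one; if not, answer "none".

Oakdale

At 33 seats: Rivermont 11, Oakdale 1, Ashgrove 5, Pinehurst 16.
At 34 seats: Rivermont 12, Oakdale 0, Ashgrove 5, Pinehurst 17.
Oakdale drops from 1 to 0.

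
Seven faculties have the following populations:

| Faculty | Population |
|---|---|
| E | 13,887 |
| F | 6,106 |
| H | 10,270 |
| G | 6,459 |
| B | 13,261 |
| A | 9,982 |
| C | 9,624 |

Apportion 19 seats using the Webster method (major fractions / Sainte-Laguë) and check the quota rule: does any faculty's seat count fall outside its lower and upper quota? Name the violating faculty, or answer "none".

none

Standard quotas: E 3.792, F 1.667, H 2.804, G 1.764, B 3.621, A 2.725, C 2.628.
Webster allocation: E 4, F 2, H 3, G 2, B 3, A 3, C 2.
Every allocation lies between the lower and upper quota.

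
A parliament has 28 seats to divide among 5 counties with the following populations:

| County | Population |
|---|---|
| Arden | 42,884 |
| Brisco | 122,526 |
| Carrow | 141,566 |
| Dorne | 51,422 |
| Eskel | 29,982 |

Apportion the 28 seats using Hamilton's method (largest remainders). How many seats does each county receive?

Arden: 3, Brisco: 9, Carrow: 10, Dorne: 4, Eskel: 2

Standard divisor: 388380 ÷ 28 ≈ 13870.714.
Standard quotas: Arden 3.0917, Brisco 8.8334, Carrow 10.2061, Dorne 3.7072, Eskel 2.1615.
Lower quotas: Arden 3, Brisco 8, Carrow 10, Dorne 3, Eskel 2 (sum 26, leaving 2 seats).
Remainders in descending order: Brisco 0.8334, Dorne 0.7072, Carrow 0.2061, Eskel 0.1615, Arden 0.0917.
Largest remainders: Brisco, Dorne receive the extra seats.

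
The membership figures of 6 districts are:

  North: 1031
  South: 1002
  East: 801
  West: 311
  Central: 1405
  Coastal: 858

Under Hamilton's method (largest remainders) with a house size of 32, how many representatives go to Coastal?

The standard divisor is 5408/32 = 169.
Standard quotas: North 6.101, South 5.929, East 4.740, West 1.840, Central 8.314, Coastal 5.077.
Lower quotas: North 6, South 5, East 4, West 1, Central 8, Coastal 5 (sum 29, leaving 3 seats).
Remainders in descending order: South 0.929, West 0.840, East 0.740, Central 0.314, North 0.101, Coastal 0.077.
Largest remainders: South, West, East receive the extra seats.
Coastal receives 5.

5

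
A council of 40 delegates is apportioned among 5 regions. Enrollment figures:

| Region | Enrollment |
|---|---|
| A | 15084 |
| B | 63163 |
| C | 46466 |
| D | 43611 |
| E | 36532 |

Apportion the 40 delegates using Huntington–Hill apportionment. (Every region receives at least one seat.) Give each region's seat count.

With divisor 5098: modified quotas A 2.959, B 12.390, C 9.115, D 8.555, E 7.166.
Geometric-mean thresholds: A √(2·3)=2.449, B √(12·13)=12.490, C √(9·10)=9.487, D √(8·9)=8.485, E √(7·8)=7.483.
Each quota rounded against its threshold gives A 3, B 12, C 9, D 9, E 7 (total 40).

A: 3, B: 12, C: 9, D: 9, E: 7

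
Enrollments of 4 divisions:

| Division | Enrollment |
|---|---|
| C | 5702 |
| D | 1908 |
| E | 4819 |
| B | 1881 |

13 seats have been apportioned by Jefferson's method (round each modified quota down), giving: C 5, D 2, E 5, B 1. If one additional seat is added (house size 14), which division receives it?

Priority for the next seat is population ÷ (current seats + 1).
Priorities: C 950.333, D 636.000, E 803.167, B 940.500.
Highest priority: C.

C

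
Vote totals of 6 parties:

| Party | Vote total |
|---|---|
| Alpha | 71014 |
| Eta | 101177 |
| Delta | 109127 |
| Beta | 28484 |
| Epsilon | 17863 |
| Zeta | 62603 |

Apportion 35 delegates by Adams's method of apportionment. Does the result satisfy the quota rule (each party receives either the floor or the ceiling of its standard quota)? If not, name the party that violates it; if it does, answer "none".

none

Standard quotas: Alpha 6.369, Eta 9.074, Delta 9.787, Beta 2.555, Epsilon 1.602, Zeta 5.614.
Adams allocation: Alpha 6, Eta 9, Delta 9, Beta 3, Epsilon 2, Zeta 6.
Every allocation lies between the lower and upper quota.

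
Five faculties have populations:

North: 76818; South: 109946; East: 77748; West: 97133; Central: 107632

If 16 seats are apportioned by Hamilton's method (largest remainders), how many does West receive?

Standard divisor: 469277 ÷ 16 ≈ 29329.812.
Standard quotas: North 2.6191, South 3.7486, East 2.6508, West 3.3117, Central 3.6697.
Lower quotas: North 2, South 3, East 2, West 3, Central 3 (sum 13, leaving 3 seats).
Remainders in descending order: South 0.7486, Central 0.6697, East 0.6508, North 0.6191, West 0.3117.
Largest remainders: South, Central, East receive the extra seats.
West receives 3.

3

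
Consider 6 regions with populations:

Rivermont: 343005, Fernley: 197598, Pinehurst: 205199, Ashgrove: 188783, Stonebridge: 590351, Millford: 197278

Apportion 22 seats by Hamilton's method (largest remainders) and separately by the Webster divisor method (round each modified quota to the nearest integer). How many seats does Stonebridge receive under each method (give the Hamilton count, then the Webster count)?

8 and 7

Hamilton: Rivermont 4, Fernley 3, Pinehurst 3, Ashgrove 2, Stonebridge 8, Millford 2.
Webster: Rivermont 4, Fernley 3, Pinehurst 3, Ashgrove 2, Stonebridge 7, Millford 3.
Stonebridge gets 8 under Hamilton and 7 under Webster.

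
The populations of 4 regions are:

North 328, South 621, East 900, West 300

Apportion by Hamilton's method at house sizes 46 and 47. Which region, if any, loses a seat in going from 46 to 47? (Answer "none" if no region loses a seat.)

At 46 seats: North 7, South 13, East 19, West 7.
At 47 seats: North 7, South 14, East 20, West 6.
West drops from 7 to 6.

West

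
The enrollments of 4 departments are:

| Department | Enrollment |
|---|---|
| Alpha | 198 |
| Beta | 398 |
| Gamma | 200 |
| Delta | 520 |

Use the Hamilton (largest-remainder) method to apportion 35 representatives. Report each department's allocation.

Alpha 5, Beta 11, Gamma 5, Delta 14

The standard divisor is 1316/35 ≈ 37.6.
Standard quotas: Alpha 5.266, Beta 10.585, Gamma 5.319, Delta 13.830.
Lower quotas: Alpha 5, Beta 10, Gamma 5, Delta 13 (sum 33, leaving 2 seats).
Remainders in descending order: Delta 0.830, Beta 0.585, Gamma 0.319, Alpha 0.266.
Largest remainders: Delta, Beta receive the extra seats.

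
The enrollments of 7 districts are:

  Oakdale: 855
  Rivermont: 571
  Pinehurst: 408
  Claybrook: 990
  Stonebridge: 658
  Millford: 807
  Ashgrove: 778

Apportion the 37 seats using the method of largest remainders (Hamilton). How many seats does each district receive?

Oakdale: 6; Rivermont: 4; Pinehurst: 3; Claybrook: 7; Stonebridge: 5; Millford: 6; Ashgrove: 6

Total 5067; standard divisor 5067/37 ≈ 136.946.
Standard quotas: Oakdale 6.243, Rivermont 4.170, Pinehurst 2.979, Claybrook 7.229, Stonebridge 4.805, Millford 5.893, Ashgrove 5.681.
Lower quotas: Oakdale 6, Rivermont 4, Pinehurst 2, Claybrook 7, Stonebridge 4, Millford 5, Ashgrove 5 (sum 33, leaving 4 seats).
Remainders in descending order: Pinehurst 0.979, Millford 0.893, Stonebridge 0.805, Ashgrove 0.681, Oakdale 0.243, Claybrook 0.229, Rivermont 0.170.
The surplus seats go to Pinehurst, Millford, Stonebridge, Ashgrove.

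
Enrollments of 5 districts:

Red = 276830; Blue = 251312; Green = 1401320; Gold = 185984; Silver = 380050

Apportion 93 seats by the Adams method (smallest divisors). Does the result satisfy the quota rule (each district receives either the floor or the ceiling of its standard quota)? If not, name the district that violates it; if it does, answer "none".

Standard quotas: Red 10.317, Blue 9.366, Green 52.223, Gold 6.931, Silver 14.163.
Adams allocation: Red 11, Blue 10, Green 51, Gold 7, Silver 14.
Green has quota 52.223 (lower 52, upper 53) but receives 51 — outside the quota interval.

Green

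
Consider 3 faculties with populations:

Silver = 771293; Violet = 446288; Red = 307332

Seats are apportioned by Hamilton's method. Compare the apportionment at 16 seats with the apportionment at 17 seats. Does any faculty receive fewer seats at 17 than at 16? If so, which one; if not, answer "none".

none

At 16 seats: Silver 8, Violet 5, Red 3.
At 17 seats: Silver 9, Violet 5, Red 3.
No faculty's allocation decreased.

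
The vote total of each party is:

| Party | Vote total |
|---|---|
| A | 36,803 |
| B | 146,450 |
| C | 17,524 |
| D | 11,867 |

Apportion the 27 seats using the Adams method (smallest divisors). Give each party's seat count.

Standard divisor 212644/27 ≈ 7875.704; standard quotas: A 4.673, B 18.595, C 2.225, D 1.507.
Rounding up gives 5, 19, 3, 2 = 29 seats, so the divisor must be adjusted.
With modified divisor 8658.89: modified quotas A 4.250, B 16.913, C 2.024, D 1.370.
Rounding up: A 5, B 17, C 3, D 2 (total 27).

A: 5, B: 17, C: 3, D: 2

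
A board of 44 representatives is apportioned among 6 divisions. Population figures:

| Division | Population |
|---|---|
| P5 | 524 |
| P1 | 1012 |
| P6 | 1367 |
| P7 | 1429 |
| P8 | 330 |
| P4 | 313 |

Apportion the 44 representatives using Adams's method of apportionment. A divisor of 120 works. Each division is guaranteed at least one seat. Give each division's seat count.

With modified divisor 120: modified quotas P5 4.367, P1 8.433, P6 11.392, P7 11.908, P8 2.750, P4 2.608.
Rounding up: P5 5, P1 9, P6 12, P7 12, P8 3, P4 3 (total 44).

P5 5; P1 9; P6 12; P7 12; P8 3; P4 3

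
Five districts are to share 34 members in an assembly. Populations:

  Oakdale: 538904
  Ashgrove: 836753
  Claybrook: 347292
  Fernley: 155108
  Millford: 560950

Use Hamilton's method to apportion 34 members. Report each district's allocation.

The standard divisor is 2439007/34 ≈ 71735.5.
Standard quotas: Oakdale 7.5124, Ashgrove 11.6644, Claybrook 4.8413, Fernley 2.1622, Millford 7.8197.
Lower quotas: Oakdale 7, Ashgrove 11, Claybrook 4, Fernley 2, Millford 7 (sum 31, leaving 3 seats).
Remainders in descending order: Claybrook 0.8413, Millford 0.8197, Ashgrove 0.6644, Oakdale 0.5124, Fernley 0.1622.
The surplus seats go to Claybrook, Millford, Ashgrove.

Oakdale=7; Ashgrove=12; Claybrook=5; Fernley=2; Millford=8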